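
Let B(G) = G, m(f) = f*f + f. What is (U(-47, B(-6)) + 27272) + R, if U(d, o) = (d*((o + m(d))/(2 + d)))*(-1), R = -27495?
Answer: -111367/45 ≈ -2474.8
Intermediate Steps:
m(f) = f + f**2 (m(f) = f**2 + f = f + f**2)
U(d, o) = -d*(o + d*(1 + d))/(2 + d) (U(d, o) = (d*((o + d*(1 + d))/(2 + d)))*(-1) = (d*(o + d*(1 + d))/(2 + d))*(-1) = -d*(o + d*(1 + d))/(2 + d))
(U(-47, B(-6)) + 27272) + R = (-1*(-47)*(-6 - 47*(1 - 47))/(2 - 47) + 27272) - 27495 = (-1*(-47)*(-6 - 47*(-46))/(-45) + 27272) - 27495 = (-1*(-47)*(-1/45)*(-6 + 2162) + 27272) - 27495 = (-1*(-47)*(-1/45)*2156 + 27272) - 27495 = (-101332/45 + 27272) - 27495 = 1125908/45 - 27495 = -111367/45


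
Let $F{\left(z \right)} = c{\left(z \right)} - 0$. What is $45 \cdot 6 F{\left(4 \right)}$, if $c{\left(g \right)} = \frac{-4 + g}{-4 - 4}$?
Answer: $0$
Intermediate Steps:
$c{\left(g \right)} = \frac{1}{2} - \frac{g}{8}$ ($c{\left(g \right)} = \frac{-4 + g}{-8} = \left(-4 + g\right) \left(- \frac{1}{8}\right) = \frac{1}{2} - \frac{g}{8}$)
$F{\left(z \right)} = \frac{1}{2} - \frac{z}{8}$ ($F{\left(z \right)} = \left(\frac{1}{2} - \frac{z}{8}\right) - 0 = \left(\frac{1}{2} - \frac{z}{8}\right) + 0 = \frac{1}{2} - \frac{z}{8}$)
$45 \cdot 6 F{\left(4 \right)} = 45 \cdot 6 \left(\frac{1}{2} - \frac{1}{2}\right) = 270 \left(\frac{1}{2} - \frac{1}{2}\right) = 270 \cdot 0 = 0$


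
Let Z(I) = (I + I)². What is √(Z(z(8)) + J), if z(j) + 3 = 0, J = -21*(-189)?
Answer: 3*√445 ≈ 63.285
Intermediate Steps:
J = 3969
z(j) = -3 (z(j) = -3 + 0 = -3)
Z(I) = 4*I² (Z(I) = (2*I)² = 4*I²)
√(Z(z(8)) + J) = √(4*(-3)² + 3969) = √(4*9 + 3969) = √(36 + 3969) = √4005 = 3*√445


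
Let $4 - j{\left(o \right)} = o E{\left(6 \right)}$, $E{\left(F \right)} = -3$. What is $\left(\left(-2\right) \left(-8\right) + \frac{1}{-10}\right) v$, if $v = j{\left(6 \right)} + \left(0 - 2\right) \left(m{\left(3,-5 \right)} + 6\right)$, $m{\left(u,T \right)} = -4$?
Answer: $\frac{1431}{5} \approx 286.2$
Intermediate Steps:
$j{\left(o \right)} = 4 + 3 o$ ($j{\left(o \right)} = 4 - o \left(-3\right) = 4 - - 3 o = 4 + 3 o$)
$v = 18$ ($v = \left(4 + 3 \cdot 6\right) + \left(0 - 2\right) \left(-4 + 6\right) = \left(4 + 18\right) - 4 = 22 - 4 = 18$)
$\left(\left(-2\right) \left(-8\right) + \frac{1}{-10}\right) v = \left(\left(-2\right) \left(-8\right) + \frac{1}{-10}\right) 18 = \left(16 - \frac{1}{10}\right) 18 = \frac{159}{10} \cdot 18 = \frac{1431}{5}$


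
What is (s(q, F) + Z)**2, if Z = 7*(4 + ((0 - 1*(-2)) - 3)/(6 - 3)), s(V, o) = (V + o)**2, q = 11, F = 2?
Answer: 341056/9 ≈ 37895.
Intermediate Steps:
Z = 77/3 (Z = 7*(4 + ((0 + 2) - 3)/3) = 7*(4 + (2 - 3)*(1/3)) = 7*(4 - 1*1/3) = 7*(4 - 1/3) = 7*(11/3) = 77/3 ≈ 25.667)
(s(q, F) + Z)**2 = ((11 + 2)**2 + 77/3)**2 = (13**2 + 77/3)**2 = (169 + 77/3)**2 = (584/3)**2 = 341056/9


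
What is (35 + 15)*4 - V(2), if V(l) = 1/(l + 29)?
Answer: 6199/31 ≈ 199.97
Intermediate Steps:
V(l) = 1/(29 + l)
(35 + 15)*4 - V(2) = (35 + 15)*4 - 1/(29 + 2) = 50*4 - 1/31 = 200 - 1*1/31 = 200 - 1/31 = 6199/31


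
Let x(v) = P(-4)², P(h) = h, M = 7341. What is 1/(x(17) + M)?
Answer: 1/7357 ≈ 0.00013592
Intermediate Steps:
x(v) = 16 (x(v) = (-4)² = 16)
1/(x(17) + M) = 1/(16 + 7341) = 1/7357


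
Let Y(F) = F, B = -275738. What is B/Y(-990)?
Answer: 137869/495 ≈ 278.52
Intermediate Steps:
B/Y(-990) = -275738/(-990) = -275738*(-1/990) = 137869/495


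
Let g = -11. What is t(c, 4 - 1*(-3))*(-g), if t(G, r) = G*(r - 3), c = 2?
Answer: 88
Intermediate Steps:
t(G, r) = G*(-3 + r)
t(c, 4 - 1*(-3))*(-g) = (2*(-3 + (4 - 1*(-3))))*(-1*(-11)) = (2*(-3 + (4 + 3)))*11 = (2*(-3 + 7))*11 = (2*4)*11 = 8*11 = 88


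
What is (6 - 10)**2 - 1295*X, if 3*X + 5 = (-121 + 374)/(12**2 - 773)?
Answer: 119746/51 ≈ 2348.0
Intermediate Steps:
X = -3398/1887 (X = -5/3 + ((-121 + 374)/(12**2 - 773))/3 = -5/3 + (253/(144 - 773))/3 = -5/3 + (253/(-629))/3 = -5/3 + (253*(-1/629))/3 = -5/3 + (1/3)*(-253/629) = -5/3 - 253/1887 = -3398/1887 ≈ -1.8007)
(6 - 10)**2 - 1295*X = (6 - 10)**2 - 1295*(-3398/1887) = (-4)**2 + 118930/51 = 16 + 118930/51 = 119746/51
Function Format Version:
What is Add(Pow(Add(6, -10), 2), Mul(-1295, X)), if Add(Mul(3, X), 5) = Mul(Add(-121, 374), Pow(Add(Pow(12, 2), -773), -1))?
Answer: Rational(119746, 51) ≈ 2348.0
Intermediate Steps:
X = Rational(-3398, 1887) (X = Add(Rational(-5, 3), Mul(Rational(1, 3), Mul(Add(-121, 374), Pow(Add(Pow(12, 2), -773), -1)))) = Add(Rational(-5, 3), Mul(Rational(1, 3), Mul(253, Pow(Add(144, -773), -1)))) = Add(Rational(-5, 3), Mul(Rational(1, 3), Mul(253, Pow(-629, -1)))) = Add(Rational(-5, 3), Mul(Rational(1, 3), Mul(253, Rational(-1, 629)))) = Add(Rational(-5, 3), Mul(Rational(1, 3), Rational(-253, 629))) = Add(Rational(-5, 3), Rational(-253, 1887)) = Rational(-3398, 1887) ≈ -1.8007)
Add(Pow(Add(6, -10), 2), Mul(-1295, X)) = Add(Pow(Add(6, -10), 2), Mul(-1295, Rational(-3398, 1887))) = Add(Pow(-4, 2), Rational(118930, 51)) = Add(16, Rational(118930, 51)) = Rational(119746, 51)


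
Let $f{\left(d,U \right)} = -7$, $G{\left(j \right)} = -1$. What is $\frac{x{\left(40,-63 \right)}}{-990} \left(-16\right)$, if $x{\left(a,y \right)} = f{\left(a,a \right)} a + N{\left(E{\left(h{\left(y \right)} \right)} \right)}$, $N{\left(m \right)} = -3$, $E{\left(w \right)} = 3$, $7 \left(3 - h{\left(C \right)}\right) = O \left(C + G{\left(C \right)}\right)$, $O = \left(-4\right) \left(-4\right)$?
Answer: $- \frac{2264}{495} \approx -4.5737$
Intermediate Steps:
$O = 16$
$h{\left(C \right)} = \frac{37}{7} - \frac{16 C}{7}$ ($h{\left(C \right)} = 3 - \frac{16 \left(C - 1\right)}{7} = 3 - \frac{16 \left(-1 + C\right)}{7} = 3 - \frac{-16 + 16 C}{7} = 3 - \left(- \frac{16}{7} + \frac{16 C}{7}\right) = \frac{37}{7} - \frac{16 C}{7}$)
$x{\left(a,y \right)} = -3 - 7 a$ ($x{\left(a,y \right)} = - 7 a - 3 = -3 - 7 a$)
$\frac{x{\left(40,-63 \right)}}{-990} \left(-16\right) = \frac{-3 - 280}{-990} \left(-16\right) = \left(-3 - 280\right) \left(- \frac{1}{990}\right) \left(-16\right) = \left(-283\right) \left(- \frac{1}{990}\right) \left(-16\right) = \frac{283}{990} \left(-16\right) = - \frac{2264}{495}$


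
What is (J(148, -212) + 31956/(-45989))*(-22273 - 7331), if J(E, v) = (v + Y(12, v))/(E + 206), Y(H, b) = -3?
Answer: 104601091106/2713351 ≈ 38551.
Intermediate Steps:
J(E, v) = (-3 + v)/(206 + E) (J(E, v) = (v - 3)/(E + 206) = (-3 + v)/(206 + E))
(J(148, -212) + 31956/(-45989))*(-22273 - 7331) = ((-3 - 212)/(206 + 148) + 31956/(-45989))*(-22273 - 7331) = (-215/354 + 31956*(-1/45989))*(-29604) = ((1/354)*(-215) - 31956/45989)*(-29604) = (-215/354 - 31956/45989)*(-29604) = -21200059/16280106*(-29604) = 104601091106/2713351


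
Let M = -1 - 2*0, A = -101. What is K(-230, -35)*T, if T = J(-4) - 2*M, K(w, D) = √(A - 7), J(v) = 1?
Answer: 18*I*√3 ≈ 31.177*I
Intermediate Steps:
M = -1 (M = -1 + 0 = -1)
K(w, D) = 6*I*√3 (K(w, D) = √(-101 - 7) = √(-108) = 6*I*√3)
T = 3 (T = 1 - 2*(-1) = 1 + 2 = 3)
K(-230, -35)*T = (6*I*√3)*3 = 18*I*√3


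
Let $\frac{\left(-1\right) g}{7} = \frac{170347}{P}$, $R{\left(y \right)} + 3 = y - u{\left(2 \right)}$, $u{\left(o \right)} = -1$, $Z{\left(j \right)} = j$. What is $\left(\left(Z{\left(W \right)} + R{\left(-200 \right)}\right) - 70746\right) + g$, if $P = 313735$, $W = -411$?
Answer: $- \frac{22389008294}{313735} \approx -71363.0$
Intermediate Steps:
$R{\left(y \right)} = -2 + y$ ($R{\left(y \right)} = -3 + \left(y - -1\right) = -3 + \left(y + 1\right) = -3 + \left(1 + y\right) = -2 + y$)
$g = - \frac{1192429}{313735}$ ($g = - 7 \cdot \frac{170347}{313735} = - 7 \cdot 170347 \cdot \frac{1}{313735} = \left(-7\right) \frac{170347}{313735} = - \frac{1192429}{313735} \approx -3.8008$)
$\left(\left(Z{\left(W \right)} + R{\left(-200 \right)}\right) - 70746\right) + g = \left(\left(-411 - 202\right) - 70746\right) - \frac{1192429}{313735} = \left(-613 - 70746\right) - \frac{1192429}{313735} = -71359 - \frac{1192429}{313735} = - \frac{22389008294}{313735}$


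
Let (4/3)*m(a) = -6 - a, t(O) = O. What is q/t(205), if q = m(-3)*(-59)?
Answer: 531/820 ≈ 0.64756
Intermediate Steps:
m(a) = -9/2 - 3*a/4 (m(a) = 3*(-6 - a)/4 = -9/2 - 3*a/4)
q = 531/4 (q = (-9/2 - ¾*(-3))*(-59) = (-9/2 + 9/4)*(-59) = -9/4*(-59) = 531/4 ≈ 132.75)
q/t(205) = (531/4)/205 = (531/4)*(1/205) = 531/820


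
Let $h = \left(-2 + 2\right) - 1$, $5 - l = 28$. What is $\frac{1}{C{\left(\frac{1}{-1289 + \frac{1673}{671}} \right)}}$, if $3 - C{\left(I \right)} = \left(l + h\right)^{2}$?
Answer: $- \frac{1}{573} \approx -0.0017452$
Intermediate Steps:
$l = -23$ ($l = 5 - 28 = -23$)
$h = -1$ ($h = 0 - 1 = -1$)
$C{\left(I \right)} = -573$ ($C{\left(I \right)} = 3 - \left(-23 - 1\right)^{2} = 3 - \left(-24\right)^{2} = 3 - 576 = -573$)
$\frac{1}{C{\left(\frac{1}{-1289 + \frac{1673}{671}} \right)}} = \frac{1}{-573} = - \frac{1}{573}$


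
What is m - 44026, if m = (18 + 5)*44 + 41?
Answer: -42973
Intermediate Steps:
m = 1053 (m = 23*44 + 41 = 1012 + 41 = 1053)
m - 44026 = 1053 - 44026 = -42973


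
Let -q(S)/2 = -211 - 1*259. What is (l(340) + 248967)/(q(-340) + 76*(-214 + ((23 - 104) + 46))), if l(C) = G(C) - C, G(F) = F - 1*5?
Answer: -124481/8992 ≈ -13.844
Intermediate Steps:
G(F) = -5 + F (G(F) = F - 5 = -5 + F)
q(S) = 940 (q(S) = -2*(-211 - 1*259) = -2*(-211 - 259) = -2*(-470) = 940)
l(C) = -5 (l(C) = (-5 + C) - C = -5)
(l(340) + 248967)/(q(-340) + 76*(-214 + ((23 - 104) + 46))) = (-5 + 248967)/(940 + 76*(-214 + ((23 - 104) + 46))) = 248962/(940 + 76*(-214 + (-81 + 46))) = 248962/(940 + 76*(-214 - 35)) = 248962/(940 + 76*(-249)) = 248962/(940 - 18924) = 248962/(-17984) = 248962*(-1/17984) = -124481/8992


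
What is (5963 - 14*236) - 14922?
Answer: -12263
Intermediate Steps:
(5963 - 14*236) - 14922 = (5963 - 3304) - 14922 = 2659 - 14922 = -12263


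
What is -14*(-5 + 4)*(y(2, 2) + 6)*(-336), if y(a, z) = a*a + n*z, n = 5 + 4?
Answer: -131712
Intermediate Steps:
n = 9
y(a, z) = a**2 + 9*z (y(a, z) = a*a + 9*z = a**2 + 9*z)
-14*(-5 + 4)*(y(2, 2) + 6)*(-336) = -14*(-5 + 4)*((2**2 + 9*2) + 6)*(-336) = -(-14)*((4 + 18) + 6)*(-336) = -(-14)*(22 + 6)*(-336) = -(-14)*28*(-336) = -14*(-28)*(-336) = 392*(-336) = -131712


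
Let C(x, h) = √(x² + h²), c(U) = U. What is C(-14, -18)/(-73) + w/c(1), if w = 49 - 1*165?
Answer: -116 - 2*√130/73 ≈ -116.31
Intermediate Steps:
w = -116 (w = 49 - 165 = -116)
C(x, h) = √(h² + x²)
C(-14, -18)/(-73) + w/c(1) = √((-18)² + (-14)²)/(-73) - 116/1 = √(324 + 196)*(-1/73) - 116*1 = √520*(-1/73) - 116 = (2*√130)*(-1/73) - 116 = -2*√130/73 - 116 = -116 - 2*√130/73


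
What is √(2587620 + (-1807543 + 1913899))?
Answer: 2*√673494 ≈ 1641.3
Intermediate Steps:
√(2587620 + (-1807543 + 1913899)) = √(2587620 + 106356) = √2693976 = 2*√673494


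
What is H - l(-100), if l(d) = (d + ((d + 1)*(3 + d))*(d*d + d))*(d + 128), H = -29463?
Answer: -2661978263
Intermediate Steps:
l(d) = (128 + d)*(d + (1 + d)*(3 + d)*(d + d²)) (l(d) = (d + ((1 + d)*(3 + d))*(d² + d))*(128 + d) = (d + ((1 + d)*(3 + d))*(d + d²))*(128 + d) = (d + (1 + d)*(3 + d)*(d + d²))*(128 + d) = (128 + d)*(d + (1 + d)*(3 + d)*(d + d²)))
H - l(-100) = -29463 - (-100)*(512 + (-100)⁴ + 133*(-100)³ + 647*(-100)² + 900*(-100)) = -29463 - (-100)*(512 + 100000000 + 133*(-1000000) + 647*10000 - 90000) = -29463 - (-100)*(512 + 100000000 - 133000000 + 6470000 - 90000) = -29463 - (-100)*(-26619488) = -29463 - 1*2661948800 = -29463 - 2661948800 = -2661978263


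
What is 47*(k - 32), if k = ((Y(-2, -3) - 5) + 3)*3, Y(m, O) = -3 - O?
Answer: -1786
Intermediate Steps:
k = -6 (k = (((-3 - 1*(-3)) - 5) + 3)*3 = (((-3 + 3) - 5) + 3)*3 = ((0 - 5) + 3)*3 = (-5 + 3)*3 = -2*3 = -6)
47*(k - 32) = 47*(-6 - 32) = 47*(-38) = -1786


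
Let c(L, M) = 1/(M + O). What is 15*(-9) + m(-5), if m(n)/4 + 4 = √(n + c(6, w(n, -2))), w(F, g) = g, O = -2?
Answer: -151 + 2*I*√21 ≈ -151.0 + 9.1651*I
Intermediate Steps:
c(L, M) = 1/(-2 + M) (c(L, M) = 1/(M - 2) = 1/(-2 + M))
m(n) = -16 + 4*√(-¼ + n) (m(n) = -16 + 4*√(n + 1/(-2 - 2)) = -16 + 4*√(n + 1/(-4)) = -16 + 4*√(n - ¼) = -16 + 4*√(-¼ + n))
15*(-9) + m(-5) = 15*(-9) + (-16 + 2*√(-1 + 4*(-5))) = -135 + (-16 + 2*√(-1 - 20)) = -135 + (-16 + 2*√(-21)) = -135 + (-16 + 2*(I*√21)) = -135 + (-16 + 2*I*√21) = -151 + 2*I*√21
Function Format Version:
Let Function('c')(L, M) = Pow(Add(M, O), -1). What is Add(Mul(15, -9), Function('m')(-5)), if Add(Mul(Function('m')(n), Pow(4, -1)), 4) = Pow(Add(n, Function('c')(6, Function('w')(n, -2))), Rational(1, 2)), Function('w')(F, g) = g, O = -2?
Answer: Add(-151, Mul(2, I, Pow(21, Rational(1, 2)))) ≈ Add(-151.00, Mul(9.1651, I))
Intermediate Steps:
Function('c')(L, M) = Pow(Add(-2, M), -1) (Function('c')(L, M) = Pow(Add(M, -2), -1) = Pow(Add(-2, M), -1))
Function('m')(n) = Add(-16, Mul(4, Pow(Add(Rational(-1, 4), n), Rational(1, 2)))) (Function('m')(n) = Add(-16, Mul(4, Pow(Add(n, Pow(Add(-2, -2), -1)), Rational(1, 2)))) = Add(-16, Mul(4, Pow(Add(n, Pow(-4, -1)), Rational(1, 2)))) = Add(-16, Mul(4, Pow(Add(n, Rational(-1, 4)), Rational(1, 2)))) = Add(-16, Mul(4, Pow(Add(Rational(-1, 4), n), Rational(1, 2)))))
Add(Mul(15, -9), Function('m')(-5)) = Add(Mul(15, -9), Add(-16, Mul(2, Pow(Add(-1, Mul(4, -5)), Rational(1, 2))))) = Add(-135, Add(-16, Mul(2, Pow(Add(-1, -20), Rational(1, 2))))) = Add(-135, Add(-16, Mul(2, Pow(-21, Rational(1, 2))))) = Add(-135, Add(-16, Mul(2, Mul(I, Pow(21, Rational(1, 2)))))) = Add(-135, Add(-16, Mul(2, I, Pow(21, Rational(1, 2))))) = Add(-151, Mul(2, I, Pow(21, Rational(1, 2))))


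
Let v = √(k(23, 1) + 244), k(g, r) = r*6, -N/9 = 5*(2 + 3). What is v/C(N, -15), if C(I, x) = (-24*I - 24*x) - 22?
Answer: 5*√10/5738 ≈ 0.0027556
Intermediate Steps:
N = -225 (N = -45*(2 + 3) = -45*5 = -9*25 = -225)
k(g, r) = 6*r
C(I, x) = -22 - 24*I - 24*x
v = 5*√10 (v = √(6*1 + 244) = √(6 + 244) = √250 = 5*√10 ≈ 15.811)
v/C(N, -15) = (5*√10)/(-22 - 24*(-225) - 24*(-15)) = (5*√10)/(-22 + 5400 + 360) = (5*√10)/5738 = (5*√10)*(1/5738) = 5*√10/5738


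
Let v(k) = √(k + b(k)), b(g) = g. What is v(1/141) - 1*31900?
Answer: -31900 + √282/141 ≈ -31900.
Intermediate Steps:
v(k) = √2*√k (v(k) = √(k + k) = √(2*k) = √2*√k)
v(1/141) - 1*31900 = √2*√(1/141) - 1*31900 = √2*√(1/141) - 31900 = √2*(√141/141) - 31900 = √282/141 - 31900 = -31900 + √282/141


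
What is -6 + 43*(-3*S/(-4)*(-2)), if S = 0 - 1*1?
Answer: 117/2 ≈ 58.500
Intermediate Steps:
S = -1 (S = 0 - 1 = -1)
-6 + 43*(-3*S/(-4)*(-2)) = -6 + 43*(-(-3)/(-4)*(-2)) = -6 + 43*(-(-3)*(-1)/4*(-2)) = -6 + 43*(-3*¼*(-2)) = -6 + 43*(-¾*(-2)) = -6 + 43*(3/2) = -6 + 129/2 = 117/2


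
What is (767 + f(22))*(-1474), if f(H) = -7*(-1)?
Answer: -1140876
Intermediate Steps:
f(H) = 7
(767 + f(22))*(-1474) = (767 + 7)*(-1474) = 774*(-1474) = -1140876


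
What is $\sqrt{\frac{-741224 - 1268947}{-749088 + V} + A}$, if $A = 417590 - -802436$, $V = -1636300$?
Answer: $\frac{19 \sqrt{4807510628722393}}{1192694} \approx 1104.5$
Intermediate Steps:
$A = 1220026$ ($A = 417590 + 802436 = 1220026$)
$\sqrt{\frac{-741224 - 1268947}{-749088 + V} + A} = \sqrt{\frac{-741224 - 1268947}{-749088 - 1636300} + 1220026} = \sqrt{- \frac{2010171}{-2385388} + 1220026} = \sqrt{\left(-2010171\right) \left(- \frac{1}{2385388}\right) + 1220026} = \sqrt{\frac{2010171}{2385388} + 1220026} = \sqrt{\frac{2910237390259}{2385388}} = \frac{19 \sqrt{4807510628722393}}{1192694}$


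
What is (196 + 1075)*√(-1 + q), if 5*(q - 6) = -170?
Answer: 1271*I*√29 ≈ 6844.5*I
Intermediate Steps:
q = -28 (q = 6 + (⅕)*(-170) = 6 - 34 = -28)
(196 + 1075)*√(-1 + q) = (196 + 1075)*√(-1 - 28) = 1271*√(-29) = 1271*(I*√29) = 1271*I*√29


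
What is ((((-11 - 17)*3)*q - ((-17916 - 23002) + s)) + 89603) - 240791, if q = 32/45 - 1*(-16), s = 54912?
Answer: -2498786/15 ≈ -1.6659e+5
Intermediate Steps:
q = 752/45 (q = 32*(1/45) + 16 = 32/45 + 16 = 752/45 ≈ 16.711)
((((-11 - 17)*3)*q - ((-17916 - 23002) + s)) + 89603) - 240791 = ((((-11 - 17)*3)*(752/45) - ((-17916 - 23002) + 54912)) + 89603) - 240791 = ((-28*3*(752/45) - (-40918 + 54912)) + 89603) - 240791 = ((-84*752/45 - 1*13994) + 89603) - 240791 = ((-21056/15 - 13994) + 89603) - 240791 = (-230966/15 + 89603) - 240791 = 1113079/15 - 240791 = -2498786/15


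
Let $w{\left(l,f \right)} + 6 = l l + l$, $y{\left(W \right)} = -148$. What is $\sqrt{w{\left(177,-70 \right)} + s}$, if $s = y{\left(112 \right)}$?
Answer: $2 \sqrt{7838} \approx 177.06$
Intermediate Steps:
$w{\left(l,f \right)} = -6 + l + l^{2}$ ($w{\left(l,f \right)} = -6 + \left(l l + l\right) = -6 + \left(l^{2} + l\right) = -6 + \left(l + l^{2}\right) = -6 + l + l^{2}$)
$s = -148$
$\sqrt{w{\left(177,-70 \right)} + s} = \sqrt{\left(-6 + 177 + 177^{2}\right) - 148} = \sqrt{\left(-6 + 177 + 31329\right) - 148} = \sqrt{31500 - 148} = \sqrt{31352} = 2 \sqrt{7838}$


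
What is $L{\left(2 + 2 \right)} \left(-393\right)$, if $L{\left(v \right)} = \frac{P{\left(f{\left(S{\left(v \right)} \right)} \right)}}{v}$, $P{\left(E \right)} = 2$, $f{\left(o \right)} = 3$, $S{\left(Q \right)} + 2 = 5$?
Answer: $- \frac{393}{2} \approx -196.5$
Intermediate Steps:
$S{\left(Q \right)} = 3$ ($S{\left(Q \right)} = -2 + 5 = 3$)
$L{\left(v \right)} = \frac{2}{v}$
$L{\left(2 + 2 \right)} \left(-393\right) = \frac{2}{2 + 2} \left(-393\right) = \frac{2}{4} \left(-393\right) = 2 \cdot \frac{1}{4} \left(-393\right) = \frac{1}{2} \left(-393\right) = - \frac{393}{2}$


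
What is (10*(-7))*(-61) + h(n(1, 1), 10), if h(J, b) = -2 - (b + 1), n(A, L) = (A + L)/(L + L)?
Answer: 4257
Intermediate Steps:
n(A, L) = (A + L)/(2*L) (n(A, L) = (A + L)/((2*L)) = (A + L)*(1/(2*L)) = (A + L)/(2*L))
h(J, b) = -3 - b (h(J, b) = -2 - (1 + b) = -2 + (-1 - b) = -3 - b)
(10*(-7))*(-61) + h(n(1, 1), 10) = (10*(-7))*(-61) + (-3 - 1*10) = -70*(-61) + (-3 - 10) = 4270 - 13 = 4257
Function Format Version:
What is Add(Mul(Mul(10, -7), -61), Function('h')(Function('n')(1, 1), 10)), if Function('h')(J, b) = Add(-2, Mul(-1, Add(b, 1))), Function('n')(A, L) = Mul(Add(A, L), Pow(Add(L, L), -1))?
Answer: 4257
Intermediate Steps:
Function('n')(A, L) = Mul(Rational(1, 2), Pow(L, -1), Add(A, L)) (Function('n')(A, L) = Mul(Add(A, L), Pow(Mul(2, L), -1)) = Mul(Add(A, L), Mul(Rational(1, 2), Pow(L, -1))) = Mul(Rational(1, 2), Pow(L, -1), Add(A, L)))
Function('h')(J, b) = Add(-3, Mul(-1, b)) (Function('h')(J, b) = Add(-2, Mul(-1, Add(1, b))) = Add(-2, Add(-1, Mul(-1, b))) = Add(-3, Mul(-1, b)))
Add(Mul(Mul(10, -7), -61), Function('h')(Function('n')(1, 1), 10)) = Add(Mul(Mul(10, -7), -61), Add(-3, Mul(-1, 10))) = Add(Mul(-70, -61), Add(-3, -10)) = Add(4270, -13) = 4257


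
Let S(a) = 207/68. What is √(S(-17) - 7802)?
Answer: I*√9015593/34 ≈ 88.312*I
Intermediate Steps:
S(a) = 207/68 (S(a) = 207*(1/68) = 207/68)
√(S(-17) - 7802) = √(207/68 - 7802) = √(-530329/68) = I*√9015593/34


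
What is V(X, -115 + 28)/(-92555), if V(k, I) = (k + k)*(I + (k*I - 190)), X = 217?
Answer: 8313704/92555 ≈ 89.824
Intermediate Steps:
V(k, I) = 2*k*(-190 + I + I*k) (V(k, I) = (2*k)*(I + (I*k - 190)) = (2*k)*(I + (-190 + I*k)) = (2*k)*(-190 + I + I*k) = 2*k*(-190 + I + I*k))
V(X, -115 + 28)/(-92555) = (2*217*(-190 + (-115 + 28) + (-115 + 28)*217))/(-92555) = (2*217*(-190 - 87 - 87*217))*(-1/92555) = (2*217*(-190 - 87 - 18879))*(-1/92555) = (2*217*(-19156))*(-1/92555) = -8313704*(-1/92555) = 8313704/92555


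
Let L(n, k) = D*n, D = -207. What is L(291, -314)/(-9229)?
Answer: 60237/9229 ≈ 6.5269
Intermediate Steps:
L(n, k) = -207*n
L(291, -314)/(-9229) = -207*291/(-9229) = -60237*(-1/9229) = 60237/9229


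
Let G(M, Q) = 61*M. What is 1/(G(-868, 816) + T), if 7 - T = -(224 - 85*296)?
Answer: -1/77877 ≈ -1.2841e-5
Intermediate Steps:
T = -24929 (T = 7 - (-1)*(224 - 85*296) = 7 - (-1)*(224 - 25160) = 7 - (-1)*(-24936) = 7 - 1*24936 = 7 - 24936 = -24929)
1/(G(-868, 816) + T) = 1/(61*(-868) - 24929) = 1/(-52948 - 24929) = 1/(-77877) = -1/77877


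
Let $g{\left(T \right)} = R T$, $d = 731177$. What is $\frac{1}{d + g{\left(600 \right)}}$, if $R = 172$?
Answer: $\frac{1}{834377} \approx 1.1985 \cdot 10^{-6}$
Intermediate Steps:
$g{\left(T \right)} = 172 T$
$\frac{1}{d + g{\left(600 \right)}} = \frac{1}{731177 + 172 \cdot 600} = \frac{1}{731177 + 103200} = \frac{1}{834377}$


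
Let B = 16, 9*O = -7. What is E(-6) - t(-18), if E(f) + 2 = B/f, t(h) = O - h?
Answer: -197/9 ≈ -21.889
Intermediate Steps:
O = -7/9 (O = (1/9)*(-7) = -7/9 ≈ -0.77778)
t(h) = -7/9 - h
E(f) = -2 + 16/f
E(-6) - t(-18) = (-2 + 16/(-6)) - (-7/9 - 1*(-18)) = (-2 + 16*(-1/6)) - (-7/9 + 18) = (-2 - 8/3) - 1*155/9 = -14/3 - 155/9 = -197/9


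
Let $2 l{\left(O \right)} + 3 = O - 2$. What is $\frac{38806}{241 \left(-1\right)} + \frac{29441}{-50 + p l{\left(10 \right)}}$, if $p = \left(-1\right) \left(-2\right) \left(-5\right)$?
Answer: $- \frac{10005731}{18075} \approx -553.57$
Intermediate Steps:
$l{\left(O \right)} = - \frac{5}{2} + \frac{O}{2}$ ($l{\left(O \right)} = - \frac{3}{2} + \frac{O - 2}{2} = - \frac{3}{2} + \frac{-2 + O}{2} = - \frac{3}{2} + \left(-1 + \frac{O}{2}\right) = - \frac{5}{2} + \frac{O}{2}$)
$p = -10$ ($p = 2 \left(-5\right) = -10$)
$\frac{38806}{241 \left(-1\right)} + \frac{29441}{-50 + p l{\left(10 \right)}} = \frac{38806}{241 \left(-1\right)} + \frac{29441}{-50 - 10 \left(- \frac{5}{2} + \frac{1}{2} \cdot 10\right)} = \frac{38806}{-241} + \frac{29441}{-50 - 10 \left(- \frac{5}{2} + 5\right)} = 38806 \left(- \frac{1}{241}\right) + \frac{29441}{-50 - 25} = - \frac{38806}{241} + \frac{29441}{-50 - 25} = - \frac{38806}{241} + \frac{29441}{-75} = - \frac{38806}{241} + 29441 \left(- \frac{1}{75}\right) = - \frac{38806}{241} - \frac{29441}{75} = - \frac{10005731}{18075}$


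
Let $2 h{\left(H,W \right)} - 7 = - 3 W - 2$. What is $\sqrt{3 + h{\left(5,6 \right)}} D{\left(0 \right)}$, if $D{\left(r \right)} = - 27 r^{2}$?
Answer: $0$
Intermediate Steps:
$h{\left(H,W \right)} = \frac{5}{2} - \frac{3 W}{2}$ ($h{\left(H,W \right)} = \frac{7}{2} + \frac{- 3 W - 2}{2} = \frac{7}{2} + \frac{-2 - 3 W}{2} = \frac{7}{2} - \left(1 + \frac{3 W}{2}\right) = \frac{5}{2} - \frac{3 W}{2}$)
$\sqrt{3 + h{\left(5,6 \right)}} D{\left(0 \right)} = \sqrt{3 + \left(\frac{5}{2} - 9\right)} \left(- 27 \cdot 0^{2}\right) = \sqrt{3 + \left(\frac{5}{2} - 9\right)} \left(\left(-27\right) 0\right) = \sqrt{3 - \frac{13}{2}} \cdot 0 = \sqrt{- \frac{7}{2}} \cdot 0 = \frac{i \sqrt{14}}{2} \cdot 0 = 0$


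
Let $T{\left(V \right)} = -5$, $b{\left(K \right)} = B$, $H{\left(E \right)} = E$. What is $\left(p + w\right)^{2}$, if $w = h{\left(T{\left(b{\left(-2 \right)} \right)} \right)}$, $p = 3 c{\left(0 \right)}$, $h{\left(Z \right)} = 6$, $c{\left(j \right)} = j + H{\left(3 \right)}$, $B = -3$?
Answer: $225$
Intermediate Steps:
$b{\left(K \right)} = -3$
$c{\left(j \right)} = 3 + j$ ($c{\left(j \right)} = j + 3 = 3 + j$)
$p = 9$ ($p = 3 \left(3 + 0\right) = 3 \cdot 3 = 9$)
$w = 6$
$\left(p + w\right)^{2} = \left(9 + 6\right)^{2} = 15^{2} = 225$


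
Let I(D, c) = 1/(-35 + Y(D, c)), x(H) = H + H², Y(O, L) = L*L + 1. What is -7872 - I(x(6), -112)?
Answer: -98478721/12510 ≈ -7872.0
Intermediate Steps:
Y(O, L) = 1 + L² (Y(O, L) = L² + 1 = 1 + L²)
I(D, c) = 1/(-34 + c²) (I(D, c) = 1/(-35 + (1 + c²)) = 1/(-34 + c²))
-7872 - I(x(6), -112) = -7872 - 1/(-34 + (-112)²) = -7872 - 1/(-34 + 12544) = -7872 - 1/12510 = -98478721/12510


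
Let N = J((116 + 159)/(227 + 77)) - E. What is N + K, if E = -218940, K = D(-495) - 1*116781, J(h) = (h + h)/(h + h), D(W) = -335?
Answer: 101825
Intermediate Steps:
J(h) = 1 (J(h) = (2*h)/((2*h)) = (2*h)*(1/(2*h)) = 1)
K = -117116 (K = -335 - 1*116781 = -335 - 116781 = -117116)
N = 218941 (N = 1 - 1*(-218940) = 1 + 218940 = 218941)
N + K = 218941 - 117116 = 101825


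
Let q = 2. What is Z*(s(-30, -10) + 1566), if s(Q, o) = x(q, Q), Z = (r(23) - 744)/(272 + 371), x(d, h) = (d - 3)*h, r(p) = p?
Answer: -1150716/643 ≈ -1789.6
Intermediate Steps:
x(d, h) = h*(-3 + d) (x(d, h) = (-3 + d)*h = h*(-3 + d))
Z = -721/643 (Z = (23 - 744)/(272 + 371) = -721/643 ≈ -1.1213)
s(Q, o) = -Q (s(Q, o) = Q*(-3 + 2) = Q*(-1) = -Q)
Z*(s(-30, -10) + 1566) = -721*(-1*(-30) + 1566)/643 = -721*(30 + 1566)/643 = -721/643*1596 = -1150716/643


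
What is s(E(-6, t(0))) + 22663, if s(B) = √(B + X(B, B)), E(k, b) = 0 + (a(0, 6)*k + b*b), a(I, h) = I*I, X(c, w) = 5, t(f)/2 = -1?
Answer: 22666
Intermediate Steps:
t(f) = -2 (t(f) = 2*(-1) = -2)
a(I, h) = I²
E(k, b) = b² (E(k, b) = 0 + (0²*k + b*b) = 0 + (0*k + b²) = 0 + (0 + b²) = 0 + b² = b²)
s(B) = √(5 + B) (s(B) = √(B + 5) = √(5 + B))
s(E(-6, t(0))) + 22663 = √(5 + (-2)²) + 22663 = √(5 + 4) + 22663 = √9 + 22663 = 3 + 22663 = 22666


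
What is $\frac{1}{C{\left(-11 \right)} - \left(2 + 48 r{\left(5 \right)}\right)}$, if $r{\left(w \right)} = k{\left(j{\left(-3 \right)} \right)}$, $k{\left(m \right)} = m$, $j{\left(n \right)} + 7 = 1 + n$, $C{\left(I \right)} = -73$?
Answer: $\frac{1}{357} \approx 0.0028011$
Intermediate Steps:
$j{\left(n \right)} = -6 + n$ ($j{\left(n \right)} = -7 + \left(1 + n\right) = -6 + n$)
$r{\left(w \right)} = -9$ ($r{\left(w \right)} = -6 - 3 = -9$)
$\frac{1}{C{\left(-11 \right)} - \left(2 + 48 r{\left(5 \right)}\right)} = \frac{1}{-73 - -430} = \frac{1}{-73 + \left(-2 + 432\right)} = \frac{1}{-73 + 430} = \frac{1}{357}$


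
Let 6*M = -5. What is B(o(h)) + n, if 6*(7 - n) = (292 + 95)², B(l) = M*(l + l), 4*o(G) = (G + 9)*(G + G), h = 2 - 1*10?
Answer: -149687/6 ≈ -24948.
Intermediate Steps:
M = -⅚ (M = (⅙)*(-5) = -⅚ ≈ -0.83333)
h = -8 (h = 2 - 10 = -8)
o(G) = G*(9 + G)/2 (o(G) = ((G + 9)*(G + G))/4 = ((9 + G)*(2*G))/4 = (2*G*(9 + G))/4 = G*(9 + G)/2)
B(l) = -5*l/3 (B(l) = -5*(l + l)/6 = -5*l/3)
n = -49909/2 (n = 7 - (292 + 95)²/6 = 7 - ⅙*387² = 7 - ⅙*149769 = 7 - 49923/2 = -49909/2 ≈ -24955.)
B(o(h)) + n = -5*(-8)*(9 - 8)/6 - 49909/2 = -5*(-8)/6 - 49909/2 = -5/3*(-4) - 49909/2 = 20/3 - 49909/2 = -149687/6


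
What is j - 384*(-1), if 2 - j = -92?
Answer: 478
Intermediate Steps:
j = 94 (j = 2 - 1*(-92) = 2 + 92 = 94)
j - 384*(-1) = 94 - 384*(-1) = 94 - 64*(-6) = 94 + 384 = 478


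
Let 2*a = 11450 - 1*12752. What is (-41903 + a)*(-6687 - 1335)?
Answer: 341368188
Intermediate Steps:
a = -651 (a = (11450 - 1*12752)/2 = (11450 - 12752)/2 = (1/2)*(-1302) = -651)
(-41903 + a)*(-6687 - 1335) = (-41903 - 651)*(-6687 - 1335) = -42554*(-8022) = 341368188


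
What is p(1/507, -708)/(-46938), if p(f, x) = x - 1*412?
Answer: 560/23469 ≈ 0.023861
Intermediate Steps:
p(f, x) = -412 + x (p(f, x) = x - 412 = -412 + x)
p(1/507, -708)/(-46938) = (-412 - 708)/(-46938) = -1120*(-1/46938) = 560/23469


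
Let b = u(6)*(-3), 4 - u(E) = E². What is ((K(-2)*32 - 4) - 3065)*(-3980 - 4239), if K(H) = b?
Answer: -24657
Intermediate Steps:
u(E) = 4 - E²
b = 96 (b = (4 - 1*6²)*(-3) = (4 - 1*36)*(-3) = (4 - 36)*(-3) = -32*(-3) = 96)
K(H) = 96
((K(-2)*32 - 4) - 3065)*(-3980 - 4239) = ((96*32 - 4) - 3065)*(-3980 - 4239) = ((3072 - 4) - 3065)*(-8219) = (3068 - 3065)*(-8219) = 3*(-8219) = -24657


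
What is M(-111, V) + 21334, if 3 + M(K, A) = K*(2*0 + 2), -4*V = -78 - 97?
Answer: 21109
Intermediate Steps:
V = 175/4 (V = -(-78 - 97)/4 = -¼*(-175) = 175/4 ≈ 43.750)
M(K, A) = -3 + 2*K (M(K, A) = -3 + K*(2*0 + 2) = -3 + K*(0 + 2) = -3 + K*2 = -3 + 2*K)
M(-111, V) + 21334 = (-3 + 2*(-111)) + 21334 = (-3 - 222) + 21334 = -225 + 21334 = 21109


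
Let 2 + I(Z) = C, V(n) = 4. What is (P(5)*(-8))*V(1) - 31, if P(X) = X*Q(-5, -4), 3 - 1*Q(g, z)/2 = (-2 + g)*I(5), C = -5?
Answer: 14689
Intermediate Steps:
I(Z) = -7 (I(Z) = -2 - 5 = -7)
Q(g, z) = -22 + 14*g (Q(g, z) = 6 - 2*(-2 + g)*(-7) = 6 - 2*(14 - 7*g) = 6 + (-28 + 14*g) = -22 + 14*g)
P(X) = -92*X (P(X) = X*(-22 + 14*(-5)) = X*(-22 - 70) = X*(-92) = -92*X)
(P(5)*(-8))*V(1) - 31 = (-92*5*(-8))*4 - 31 = -460*(-8)*4 - 31 = 3680*4 - 31 = 14720 - 31 = 14689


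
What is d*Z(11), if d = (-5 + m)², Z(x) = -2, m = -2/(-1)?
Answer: -18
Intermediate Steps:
m = 2 (m = -2*(-1) = 2)
d = 9 (d = (-5 + 2)² = (-3)² = 9)
d*Z(11) = 9*(-2) = -18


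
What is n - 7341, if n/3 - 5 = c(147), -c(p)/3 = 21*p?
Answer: -35109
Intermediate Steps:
c(p) = -63*p
n = -27768 (n = 15 + 3*(-63*147) = 15 + 3*(-9261) = 15 - 27783 = -27768)
n - 7341 = -27768 - 7341 = -35109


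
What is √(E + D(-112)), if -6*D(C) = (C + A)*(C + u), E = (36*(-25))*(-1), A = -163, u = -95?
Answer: 5*I*√1374/2 ≈ 92.669*I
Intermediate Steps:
E = 900 (E = -900*(-1) = 900)
D(C) = -(-163 + C)*(-95 + C)/6 (D(C) = -(C - 163)*(C - 95)/6 = -(-163 + C)*(-95 + C)/6)
√(E + D(-112)) = √(900 + (-15485/6 + 43*(-112) - ⅙*(-112)²)) = √(900 + (-15485/6 - 4816 - ⅙*12544)) = √(900 + (-15485/6 - 4816 - 6272/3)) = √(900 - 18975/2) = √(-17175/2) = 5*I*√1374/2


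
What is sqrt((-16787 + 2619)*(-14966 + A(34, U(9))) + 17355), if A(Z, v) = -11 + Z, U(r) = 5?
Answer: 3*sqrt(23525531) ≈ 14551.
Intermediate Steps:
sqrt((-16787 + 2619)*(-14966 + A(34, U(9))) + 17355) = sqrt((-16787 + 2619)*(-14966 + (-11 + 34)) + 17355) = sqrt(-14168*(-14966 + 23) + 17355) = sqrt(-14168*(-14943) + 17355) = sqrt(211712424 + 17355) = sqrt(211729779) = 3*sqrt(23525531)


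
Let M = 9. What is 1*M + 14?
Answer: 23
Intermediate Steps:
1*M + 14 = 1*9 + 14 = 9 + 14 = 23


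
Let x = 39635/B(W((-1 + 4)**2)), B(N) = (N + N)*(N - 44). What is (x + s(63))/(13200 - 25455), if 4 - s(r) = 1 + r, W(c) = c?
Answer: 15487/1544130 ≈ 0.010030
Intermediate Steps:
B(N) = 2*N*(-44 + N) (B(N) = (2*N)*(-44 + N) = 2*N*(-44 + N))
s(r) = 3 - r (s(r) = 4 - (1 + r) = 4 + (-1 - r) = 3 - r)
x = -7927/126 (x = 39635/((2*(-1 + 4)**2*(-44 + (-1 + 4)**2))) = 39635/((2*3**2*(-44 + 3**2))) = 39635/((2*9*(-44 + 9))) = 39635/((2*9*(-35))) = 39635/(-630) = 39635*(-1/630) = -7927/126 ≈ -62.913)
(x + s(63))/(13200 - 25455) = (-7927/126 + (3 - 1*63))/(13200 - 25455) = (-7927/126 + (3 - 63))/(-12255) = (-7927/126 - 60)*(-1/12255) = -15487/126*(-1/12255) = 15487/1544130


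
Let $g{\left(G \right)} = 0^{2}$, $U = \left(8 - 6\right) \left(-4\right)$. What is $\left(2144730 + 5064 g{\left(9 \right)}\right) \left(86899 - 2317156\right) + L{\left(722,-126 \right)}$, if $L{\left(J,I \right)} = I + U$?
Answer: $-4783299095744$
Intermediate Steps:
$U = -8$ ($U = 2 \left(-4\right) = -8$)
$g{\left(G \right)} = 0$
$L{\left(J,I \right)} = -8 + I$ ($L{\left(J,I \right)} = I - 8 = -8 + I$)
$\left(2144730 + 5064 g{\left(9 \right)}\right) \left(86899 - 2317156\right) + L{\left(722,-126 \right)} = \left(2144730 + 5064 \cdot 0\right) \left(86899 - 2317156\right) - 134 = \left(2144730 + 0\right) \left(-2230257\right) - 134 = 2144730 \left(-2230257\right) - 134 = -4783299095610 - 134 = -4783299095744$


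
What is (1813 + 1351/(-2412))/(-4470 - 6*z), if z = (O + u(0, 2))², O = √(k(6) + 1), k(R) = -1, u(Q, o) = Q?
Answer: -874321/2156328 ≈ -0.40547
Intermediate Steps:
O = 0 (O = √(-1 + 1) = √0 = 0)
z = 0 (z = (0 + 0)² = 0² = 0)
(1813 + 1351/(-2412))/(-4470 - 6*z) = (1813 + 1351/(-2412))/(-4470 - 6*0) = (1813 + 1351*(-1/2412))/(-4470 + 0) = (1813 - 1351/2412)/(-4470) = (4371605/2412)*(-1/4470) = -874321/2156328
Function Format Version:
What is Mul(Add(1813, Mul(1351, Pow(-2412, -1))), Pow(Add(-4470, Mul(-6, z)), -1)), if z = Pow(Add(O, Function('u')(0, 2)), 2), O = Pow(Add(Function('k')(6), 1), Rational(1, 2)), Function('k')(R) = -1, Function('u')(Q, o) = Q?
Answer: Rational(-874321, 2156328) ≈ -0.40547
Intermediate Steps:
O = 0 (O = Pow(Add(-1, 1), Rational(1, 2)) = Pow(0, Rational(1, 2)) = 0)
z = 0 (z = Pow(Add(0, 0), 2) = Pow(0, 2) = 0)
Mul(Add(1813, Mul(1351, Pow(-2412, -1))), Pow(Add(-4470, Mul(-6, z)), -1)) = Mul(Add(1813, Mul(1351, Pow(-2412, -1))), Pow(Add(-4470, Mul(-6, 0)), -1)) = Mul(Add(1813, Mul(1351, Rational(-1, 2412))), Pow(Add(-4470, 0), -1)) = Mul(Add(1813, Rational(-1351, 2412)), Pow(-4470, -1)) = Mul(Rational(4371605, 2412), Rational(-1, 4470)) = Rational(-874321, 2156328)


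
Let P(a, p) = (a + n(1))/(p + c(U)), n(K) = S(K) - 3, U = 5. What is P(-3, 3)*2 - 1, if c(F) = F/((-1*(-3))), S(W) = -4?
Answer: -37/7 ≈ -5.2857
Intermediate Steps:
c(F) = F/3
n(K) = -7 (n(K) = -4 - 3 = -7)
P(a, p) = (-7 + a)/(5/3 + p) (P(a, p) = (a - 7)/(p + (⅓)*5) = (-7 + a)/(p + 5/3) = (-7 + a)/(5/3 + p))
P(-3, 3)*2 - 1 = (3*(-7 - 3)/(5 + 3*3))*2 - 1 = (3*(-10)/(5 + 9))*2 - 1 = (3*(-10)/14)*2 - 1 = (3*(1/14)*(-10))*2 - 1 = -15/7*2 - 1 = -30/7 - 1 = -37/7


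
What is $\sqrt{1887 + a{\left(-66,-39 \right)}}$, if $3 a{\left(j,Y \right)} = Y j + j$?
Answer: $\sqrt{2723} \approx 52.182$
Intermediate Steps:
$a{\left(j,Y \right)} = \frac{j}{3} + \frac{Y j}{3}$ ($a{\left(j,Y \right)} = \frac{Y j + j}{3} = \frac{j + Y j}{3} = \frac{j}{3} + \frac{Y j}{3}$)
$\sqrt{1887 + a{\left(-66,-39 \right)}} = \sqrt{1887 + \frac{1}{3} \left(-66\right) \left(1 - 39\right)} = \sqrt{1887 + \frac{1}{3} \left(-66\right) \left(-38\right)} = \sqrt{1887 + 836} = \sqrt{2723}$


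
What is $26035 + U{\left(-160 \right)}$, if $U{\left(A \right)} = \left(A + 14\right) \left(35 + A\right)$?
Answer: $44285$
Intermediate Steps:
$U{\left(A \right)} = \left(14 + A\right) \left(35 + A\right)$
$26035 + U{\left(-160 \right)} = 26035 + \left(490 + \left(-160\right)^{2} + 49 \left(-160\right)\right) = 26035 + \left(490 + 25600 - 7840\right) = 26035 + 18250 = 44285$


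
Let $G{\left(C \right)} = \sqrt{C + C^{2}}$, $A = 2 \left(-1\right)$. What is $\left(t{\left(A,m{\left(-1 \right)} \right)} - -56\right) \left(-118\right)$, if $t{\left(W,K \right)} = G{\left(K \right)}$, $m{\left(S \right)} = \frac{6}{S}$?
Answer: $-6608 - 118 \sqrt{30} \approx -7254.3$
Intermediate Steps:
$A = -2$
$t{\left(W,K \right)} = \sqrt{K \left(1 + K\right)}$
$\left(t{\left(A,m{\left(-1 \right)} \right)} - -56\right) \left(-118\right) = \left(\sqrt{\frac{6}{-1} \left(1 + \frac{6}{-1}\right)} - -56\right) \left(-118\right) = \left(\sqrt{6 \left(-1\right) \left(1 + 6 \left(-1\right)\right)} + 56\right) \left(-118\right) = \left(\sqrt{- 6 \left(1 - 6\right)} + 56\right) \left(-118\right) = \left(\sqrt{\left(-6\right) \left(-5\right)} + 56\right) \left(-118\right) = \left(\sqrt{30} + 56\right) \left(-118\right) = \left(56 + \sqrt{30}\right) \left(-118\right) = -6608 - 118 \sqrt{30}$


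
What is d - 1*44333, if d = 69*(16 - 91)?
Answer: -49508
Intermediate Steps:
d = -5175 (d = 69*(-75) = -5175)
d - 1*44333 = -5175 - 1*44333 = -5175 - 44333 = -49508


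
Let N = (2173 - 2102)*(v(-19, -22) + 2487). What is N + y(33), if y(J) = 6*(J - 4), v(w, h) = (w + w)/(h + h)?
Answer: 3889871/22 ≈ 1.7681e+5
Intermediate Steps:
v(w, h) = w/h (v(w, h) = (2*w)/((2*h)) = (2*w)*(1/(2*h)) = w/h)
y(J) = -24 + 6*J (y(J) = 6*(-4 + J) = -24 + 6*J)
N = 3886043/22 (N = (2173 - 2102)*(-19/(-22) + 2487) = 71*(-19*(-1/22) + 2487) = 71*(19/22 + 2487) = 71*(54733/22) = 3886043/22 ≈ 1.7664e+5)
N + y(33) = 3886043/22 + (-24 + 6*33) = 3886043/22 + (-24 + 198) = 3886043/22 + 174 = 3889871/22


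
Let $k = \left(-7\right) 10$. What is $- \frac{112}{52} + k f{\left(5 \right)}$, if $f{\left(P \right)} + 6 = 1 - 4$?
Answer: $\frac{8162}{13} \approx 627.85$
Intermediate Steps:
$f{\left(P \right)} = -9$ ($f{\left(P \right)} = -6 + \left(1 - 4\right) = -6 - 3 = -9$)
$k = -70$
$- \frac{112}{52} + k f{\left(5 \right)} = - \frac{112}{52} - -630 = \left(-112\right) \frac{1}{52} + 630 = - \frac{28}{13} + 630 = \frac{8162}{13}$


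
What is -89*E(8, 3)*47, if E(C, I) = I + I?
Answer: -25098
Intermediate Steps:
E(C, I) = 2*I
-89*E(8, 3)*47 = -178*3*47 = -89*6*47 = -534*47 = -25098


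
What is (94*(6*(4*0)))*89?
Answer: 0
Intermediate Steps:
(94*(6*(4*0)))*89 = (94*(6*0))*89 = (94*0)*89 = 0*89 = 0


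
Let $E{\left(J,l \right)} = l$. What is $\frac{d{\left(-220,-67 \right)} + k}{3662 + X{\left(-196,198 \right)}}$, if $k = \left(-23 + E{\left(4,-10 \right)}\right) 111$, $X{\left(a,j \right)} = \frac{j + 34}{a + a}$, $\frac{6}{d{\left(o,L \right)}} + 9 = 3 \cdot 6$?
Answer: $- \frac{538363}{538227} \approx -1.0003$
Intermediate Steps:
$d{\left(o,L \right)} = \frac{2}{3}$ ($d{\left(o,L \right)} = \frac{6}{-9 + 3 \cdot 6} = \frac{6}{-9 + 18} = \frac{6}{9} = 6 \cdot \frac{1}{9} = \frac{2}{3}$)
$X{\left(a,j \right)} = \frac{34 + j}{2 a}$
$k = -3663$ ($k = \left(-23 - 10\right) 111 = \left(-33\right) 111 = -3663$)
$\frac{d{\left(-220,-67 \right)} + k}{3662 + X{\left(-196,198 \right)}} = \frac{\frac{2}{3} - 3663}{3662 + \frac{34 + 198}{2 \left(-196\right)}} = - \frac{10987}{3 \left(3662 + \frac{1}{2} \left(- \frac{1}{196}\right) 232\right)} = - \frac{10987}{3 \left(3662 - \frac{29}{49}\right)} = - \frac{10987}{3 \cdot \frac{179409}{49}} = \left(- \frac{10987}{3}\right) \frac{49}{179409} = - \frac{538363}{538227}$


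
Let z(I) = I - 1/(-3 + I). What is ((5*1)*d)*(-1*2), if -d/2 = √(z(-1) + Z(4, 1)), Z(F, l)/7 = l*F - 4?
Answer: 10*I*√3 ≈ 17.32*I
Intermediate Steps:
Z(F, l) = -28 + 7*F*l (Z(F, l) = 7*(l*F - 4) = 7*(F*l - 4) = 7*(-4 + F*l) = -28 + 7*F*l)
d = -I*√3 (d = -2*√((-1 + (-1)² - 3*(-1))/(-3 - 1) + (-28 + 7*4*1)) = -2*√((-1 + 1 + 3)/(-4) + (-28 + 28)) = -2*√(-¼*3 + 0) = -2*√(-¾ + 0) = -I*√3 ≈ -1.732*I)
((5*1)*d)*(-1*2) = ((5*1)*(-I*√3))*(-1*2) = (5*(-I*√3))*(-2) = -5*I*√3*(-2) = 10*I*√3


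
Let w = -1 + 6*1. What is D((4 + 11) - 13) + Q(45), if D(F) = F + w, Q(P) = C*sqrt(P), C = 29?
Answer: 7 + 87*sqrt(5) ≈ 201.54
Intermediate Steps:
Q(P) = 29*sqrt(P)
w = 5 (w = -1 + 6 = 5)
D(F) = 5 + F (D(F) = F + 5 = 5 + F)
D((4 + 11) - 13) + Q(45) = (5 + ((4 + 11) - 13)) + 29*sqrt(45) = (5 + (15 - 13)) + 29*(3*sqrt(5)) = (5 + 2) + 87*sqrt(5) = 7 + 87*sqrt(5)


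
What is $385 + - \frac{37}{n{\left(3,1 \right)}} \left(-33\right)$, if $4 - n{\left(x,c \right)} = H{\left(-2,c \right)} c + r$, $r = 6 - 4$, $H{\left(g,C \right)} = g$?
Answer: $\frac{2761}{4} \approx 690.25$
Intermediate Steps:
$r = 2$
$n{\left(x,c \right)} = 2 + 2 c$ ($n{\left(x,c \right)} = 4 - \left(- 2 c + 2\right) = 4 - \left(2 - 2 c\right) = 4 + \left(-2 + 2 c\right) = 2 + 2 c$)
$385 + - \frac{37}{n{\left(3,1 \right)}} \left(-33\right) = 385 + - \frac{37}{2 + 2 \cdot 1} \left(-33\right) = 385 + - \frac{37}{2 + 2} \left(-33\right) = 385 + - \frac{37}{4} \left(-33\right) = 385 + \left(-37\right) \frac{1}{4} \left(-33\right) = 385 - - \frac{1221}{4} = 385 + \frac{1221}{4} = \frac{2761}{4}$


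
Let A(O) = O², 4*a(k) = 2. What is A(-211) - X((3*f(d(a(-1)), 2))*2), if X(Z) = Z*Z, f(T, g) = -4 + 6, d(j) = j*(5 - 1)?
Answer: 44377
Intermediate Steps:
a(k) = ½ (a(k) = (¼)*2 = ½)
d(j) = 4*j (d(j) = j*4 = 4*j)
f(T, g) = 2
X(Z) = Z²
A(-211) - X((3*f(d(a(-1)), 2))*2) = (-211)² - ((3*2)*2)² = 44521 - (6*2)² = 44521 - 1*12² = 44521 - 1*144 = 44521 - 144 = 44377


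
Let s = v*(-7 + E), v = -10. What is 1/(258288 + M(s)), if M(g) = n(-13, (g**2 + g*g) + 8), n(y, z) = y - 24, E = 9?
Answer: 1/258251 ≈ 3.8722e-6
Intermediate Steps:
n(y, z) = -24 + y
s = -20 (s = -10*(-7 + 9) = -10*2 = -20)
M(g) = -37 (M(g) = -24 - 13 = -37)
1/(258288 + M(s)) = 1/(258288 - 37) = 1/258251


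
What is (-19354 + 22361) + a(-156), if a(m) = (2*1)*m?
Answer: 2695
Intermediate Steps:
a(m) = 2*m
(-19354 + 22361) + a(-156) = (-19354 + 22361) + 2*(-156) = 3007 - 312 = 2695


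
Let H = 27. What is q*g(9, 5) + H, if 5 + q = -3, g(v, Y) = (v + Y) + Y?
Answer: -125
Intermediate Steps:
g(v, Y) = v + 2*Y (g(v, Y) = (Y + v) + Y = v + 2*Y)
q = -8 (q = -5 - 3 = -8)
q*g(9, 5) + H = -8*(9 + 2*5) + 27 = -8*(9 + 10) + 27 = -8*19 + 27 = -152 + 27 = -125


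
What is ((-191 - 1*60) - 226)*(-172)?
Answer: 82044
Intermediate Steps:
((-191 - 1*60) - 226)*(-172) = ((-191 - 60) - 226)*(-172) = (-251 - 226)*(-172) = -477*(-172) = 82044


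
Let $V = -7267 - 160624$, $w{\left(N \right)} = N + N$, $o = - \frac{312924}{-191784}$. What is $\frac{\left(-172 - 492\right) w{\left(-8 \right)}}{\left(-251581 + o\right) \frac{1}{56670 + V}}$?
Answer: $\frac{18884521449728}{4020741465} \approx 4696.8$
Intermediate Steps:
$o = \frac{26077}{15982}$ ($o = \left(-312924\right) \left(- \frac{1}{191784}\right) = \frac{26077}{15982} \approx 1.6316$)
$w{\left(N \right)} = 2 N$
$V = -167891$
$\frac{\left(-172 - 492\right) w{\left(-8 \right)}}{\left(-251581 + o\right) \frac{1}{56670 + V}} = \frac{\left(-172 - 492\right) 2 \left(-8\right)}{\left(-251581 + \frac{26077}{15982}\right) \frac{1}{56670 - 167891}} = \frac{\left(-664\right) \left(-16\right)}{\left(- \frac{4020741465}{15982}\right) \frac{1}{-111221}} = \frac{10624}{\left(- \frac{4020741465}{15982}\right) \left(- \frac{1}{111221}\right)} = \frac{10624}{\frac{4020741465}{1777534022}} = 10624 \cdot \frac{1777534022}{4020741465} = \frac{18884521449728}{4020741465}$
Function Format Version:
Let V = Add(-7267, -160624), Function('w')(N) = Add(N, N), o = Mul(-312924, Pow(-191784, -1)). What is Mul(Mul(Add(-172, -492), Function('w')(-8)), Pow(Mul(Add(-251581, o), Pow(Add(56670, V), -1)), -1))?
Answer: Rational(18884521449728, 4020741465) ≈ 4696.8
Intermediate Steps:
o = Rational(26077, 15982) (o = Mul(-312924, Rational(-1, 191784)) = Rational(26077, 15982) ≈ 1.6316)
Function('w')(N) = Mul(2, N)
V = -167891
Mul(Mul(Add(-172, -492), Function('w')(-8)), Pow(Mul(Add(-251581, o), Pow(Add(56670, V), -1)), -1)) = Mul(Mul(Add(-172, -492), Mul(2, -8)), Pow(Mul(Add(-251581, Rational(26077, 15982)), Pow(Add(56670, -167891), -1)), -1)) = Mul(Mul(-664, -16), Pow(Mul(Rational(-4020741465, 15982), Pow(-111221, -1)), -1)) = Mul(10624, Pow(Mul(Rational(-4020741465, 15982), Rational(-1, 111221)), -1)) = Mul(10624, Pow(Rational(4020741465, 1777534022), -1)) = Mul(10624, Rational(1777534022, 4020741465)) = Rational(18884521449728, 4020741465)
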